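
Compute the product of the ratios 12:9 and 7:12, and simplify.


Compound ratio = (12×7) : (9×12)
= 84:108
GCD = 12
= 7:9

7:9


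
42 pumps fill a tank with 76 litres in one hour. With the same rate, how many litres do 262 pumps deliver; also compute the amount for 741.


Direct proportion: y/x = constant
k = 76/42 ≈ 1.8095
y at x=262: k × 262 = 76 × 262 / 42 = 19912/42 ≈ 474.10
y at x=741: k × 741 = 76 × 741 / 42 = 56316/42 ≈ 1340.86
= 474.10 and 1340.86

474.10 and 1340.86


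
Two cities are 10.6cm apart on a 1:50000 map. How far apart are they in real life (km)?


Real distance = map distance × scale
= 10.6cm × 50000
= 530000 cm = 5300.0 m
= 5.300 km

5.300 km


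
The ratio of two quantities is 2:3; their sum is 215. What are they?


Let A = 2k, B = 3k.
2k + 3k = 215
5k = 215 → k = 215/5 = 43
A = 2×43 = 86, B = 3×43 = 129
= A = 86, B = 129

A = 86, B = 129


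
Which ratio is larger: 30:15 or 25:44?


30/15 = 2.0000
25/44 = 0.5682
2.0000 > 0.5682, so 30:15 is greater
= 30:15

30:15


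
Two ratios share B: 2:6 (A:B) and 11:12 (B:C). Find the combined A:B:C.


Match B: multiply A:B by 11 → 22:66
Multiply B:C by 6 → 66:72
Combined: 22:66:72
GCD = 2
= 11:33:36

11:33:36


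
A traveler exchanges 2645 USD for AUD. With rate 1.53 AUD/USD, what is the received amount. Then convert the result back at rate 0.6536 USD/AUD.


Amount × rate = 2645 × 1.53 = 4046.85 AUD
Round-trip: 4046.85 × 0.6536 = 2645.02 USD
= 4046.85 AUD, then 2645.02 USD

4046.85 AUD, then 2645.02 USD


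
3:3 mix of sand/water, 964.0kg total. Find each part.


Total parts = 3 + 3 = 6
sand: 964.0 × 3/6 = 482.0kg
water: 964.0 × 3/6 = 482.0kg
= 482.0kg and 482.0kg

482.0kg and 482.0kg


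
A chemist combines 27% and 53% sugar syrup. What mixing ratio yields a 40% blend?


Let x parts of 27% mix with y parts of 53%.
27x + 53y = 40(x + y)
27x + 53y = 40x + 40y
x(27 - 40) = y(40 - 53)
x/y = (53 - 40)/(40 - 27) = 13/13
Simplify: 1:1
= 1:1

1:1


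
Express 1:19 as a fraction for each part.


Total parts = 1 + 19 = 20
First part: 1/20 = 1/20
Second part: 19/20 = 19/20
= 1/20 and 19/20

1/20 and 19/20


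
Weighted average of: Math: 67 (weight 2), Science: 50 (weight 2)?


Numerator = 67×2 + 50×2
= 134 + 100
= 234
Total weight = 4
Weighted avg = 234/4
= 58.50

58.50


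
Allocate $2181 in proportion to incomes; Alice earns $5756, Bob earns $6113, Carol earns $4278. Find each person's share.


Total income = 5756 + 6113 + 4278 = $16147
Alice: $2181 × 5756/16147 = $777.47
Bob: $2181 × 6113/16147 = $825.69
Carol: $2181 × 4278/16147 = $577.84
= Alice: $777.47, Bob: $825.69, Carol: $577.84

Alice: $777.47, Bob: $825.69, Carol: $577.84


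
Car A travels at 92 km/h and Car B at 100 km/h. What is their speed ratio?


Ratio = 92:100
GCD = 4
Simplified = 23:25
Time ratio (same distance) = 25:23
Speed ratio = 23:25

23:25


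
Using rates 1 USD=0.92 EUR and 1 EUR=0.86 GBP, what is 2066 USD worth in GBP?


Step 1: 2066 USD × 0.92 = 1900.72 EUR
Step 2: 1900.72 EUR × 0.86 = 1634.62 GBP
Implied rate USD→GBP = 0.92 × 0.86 = 0.7912
= 1634.62 GBP

1634.62 GBP


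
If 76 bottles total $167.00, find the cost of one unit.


Unit rate = total / quantity
= 167.00 / 76
= $2.20 per unit

$2.20 per unit


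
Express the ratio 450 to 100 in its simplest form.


GCD(450, 100) = 50
450/50 : 100/50
= 9:2

9:2


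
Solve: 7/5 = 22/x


Cross multiply: 7 × x = 5 × 22
7x = 110
x = 110 / 7
= 15.71

15.71


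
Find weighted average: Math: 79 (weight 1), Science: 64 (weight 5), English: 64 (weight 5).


Numerator = 79×1 + 64×5 + 64×5
= 79 + 320 + 320
= 719
Total weight = 11
Weighted avg = 719/11
= 65.36

65.36


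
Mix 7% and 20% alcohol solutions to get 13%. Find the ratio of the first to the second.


Let x parts of 7% mix with y parts of 20%.
7x + 20y = 13(x + y)
7x + 20y = 13x + 13y
x(7 - 13) = y(13 - 20)
x/y = (20 - 13)/(13 - 7) = 7/6
Simplify: 7:6
= 7:6

7:6


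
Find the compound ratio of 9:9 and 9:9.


Compound ratio = (9×9) : (9×9)
= 81:81
GCD = 81
= 1:1

1:1


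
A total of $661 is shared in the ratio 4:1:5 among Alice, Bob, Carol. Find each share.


Total parts = 4 + 1 + 5 = 10
Alice: 661 × 4/10 = 264.40
Bob: 661 × 1/10 = 66.10
Carol: 661 × 5/10 = 330.50
= Alice: $264.40, Bob: $66.10, Carol: $330.50

Alice: $264.40, Bob: $66.10, Carol: $330.50


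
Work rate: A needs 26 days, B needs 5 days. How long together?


Rate of A = 1/26 per day
Rate of B = 1/5 per day
Combined rate = 1/26 + 1/5 = 31/130 ≈ 0.2385 per day
Days = 1 / combined rate = 130/31
≈ 4.19 days

4.19 days


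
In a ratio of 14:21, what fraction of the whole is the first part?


Total parts = 14 + 21 = 35
First part: 14/35 = 2/5
= 2/5

2/5


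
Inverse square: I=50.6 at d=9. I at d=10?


I₁d₁² = I₂d₂²
I₂ = I₁ × (d₁/d₂)²
= 50.6 × (9/10)²
= 50.6 × 81/100
= 4098.6/100
= 40.9860

40.9860


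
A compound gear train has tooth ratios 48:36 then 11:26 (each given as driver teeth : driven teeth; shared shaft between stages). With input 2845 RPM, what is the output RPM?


Stage 1: RPM_B = RPM_A × t_A/t_B = 2845 × 48/36 = 136560/36 ≈ 3793.33
B and C share a shaft → RPM_C = RPM_B
Stage 2: RPM_D = RPM_C × t_C/t_D = RPM_A × (t_A×t_C)/(t_B×t_D)
Overall ratio = (48×11)/(36×26) = 528/936
RPM_D = 2845 × 528/936 = 1502160/936
≈ 1604.87 RPM

1604.87 RPM


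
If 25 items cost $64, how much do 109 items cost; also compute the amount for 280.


Direct proportion: y/x = constant
k = 64/25 = 2.5600
y at x=109: k × 109 = 64 × 109 / 25 = 6976/25 = 279.04
y at x=280: k × 280 = 64 × 280 / 25 = 17920/25 = 716.80
= 279.04 and 716.80

279.04 and 716.80


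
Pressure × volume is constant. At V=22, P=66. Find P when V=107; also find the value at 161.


Inverse proportion: x × y = constant
k = 22 × 66 = 1452
At x=107: k/107 = 13.57
At x=161: k/161 = 9.02
= 13.57 and 9.02

13.57 and 9.02


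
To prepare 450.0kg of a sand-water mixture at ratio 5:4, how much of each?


Total parts = 5 + 4 = 9
sand: 450.0 × 5/9 = 250.0kg
water: 450.0 × 4/9 = 200.0kg
= 250.0kg and 200.0kg

250.0kg and 200.0kg


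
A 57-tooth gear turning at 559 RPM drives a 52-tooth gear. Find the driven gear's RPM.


Gear ratio = 57:52 = 57:52
RPM_B = RPM_A × (teeth_A / teeth_B)
= 559 × (57/52)
= 612.8 RPM

612.8 RPM


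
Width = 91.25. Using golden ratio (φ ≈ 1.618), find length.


φ = (1 + √5) / 2 ≈ 1.618
Length = width × φ = 91.25 × 1.618 = 147.6425
≈ 147.64

147.64


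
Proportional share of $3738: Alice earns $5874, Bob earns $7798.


Total income = 5874 + 7798 = $13672
Alice: $3738 × 5874/13672 = $1605.98
Bob: $3738 × 7798/13672 = $2132.02
= Alice: $1605.98, Bob: $2132.02

Alice: $1605.98, Bob: $2132.02


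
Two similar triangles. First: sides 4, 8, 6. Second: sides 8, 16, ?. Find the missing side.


Scale factor = 8/4 = 2
Missing side = 6 × 2
= 12.0

12.0


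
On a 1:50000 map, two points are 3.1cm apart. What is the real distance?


Real distance = map distance × scale
= 3.1cm × 50000
= 155000 cm = 1550.0 m
= 1.550 km

1.550 km


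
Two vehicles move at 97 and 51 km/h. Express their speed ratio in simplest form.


Ratio = 97:51
GCD = 1
Simplified = 97:51
Time ratio (same distance) = 51:97
Speed ratio = 97:51

97:51


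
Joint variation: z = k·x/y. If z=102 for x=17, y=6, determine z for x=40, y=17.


z = k·x/y
Solve for k using the known point: k = z·y/x = 102×6/17 = 612/17 = 36.0000
Now evaluate at x=40, y=17:
z = k × 40 / 17 = (612 × 40) / (17 × 17) = 24480/289
≈ 84.7059

84.7059


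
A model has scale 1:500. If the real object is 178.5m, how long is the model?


Model size = real / scale
= 178.5 / 500
= 0.3570 m

0.3570 m


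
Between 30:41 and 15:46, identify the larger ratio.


30/41 = 0.7317
15/46 = 0.3261
0.7317 > 0.3261, so 30:41 is greater
= 30:41

30:41


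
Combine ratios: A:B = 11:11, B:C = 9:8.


Match B: multiply A:B by 9 → 99:99
Multiply B:C by 11 → 99:88
Combined: 99:99:88
GCD = 11
= 9:9:8

9:9:8


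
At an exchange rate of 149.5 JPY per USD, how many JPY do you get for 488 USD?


Amount × rate = 488 × 149.5
= 72956.00 JPY

72956.00 JPY


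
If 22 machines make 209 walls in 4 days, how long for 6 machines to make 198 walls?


Days ∝ work / workers, so d₂ = d₁ × (m₁/m₂) × (w₂/w₁)
Workers factor (inverse): 22/6 ≈ 3.6667
Work factor (direct): 198/209 ≈ 0.9474
d₂ = 4 × 22/6 × 198/209 = (4 × 22 × 198) / (6 × 209) = 17424/1254
≈ 13.89 days

13.89 days


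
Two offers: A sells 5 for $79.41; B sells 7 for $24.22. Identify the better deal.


Deal A: $79.41/5 = $15.8820/unit
Deal B: $24.22/7 = $3.4600/unit
B is cheaper per unit
= Deal B

Deal B


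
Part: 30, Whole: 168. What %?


Percentage = (part / whole) × 100
= (30 / 168) × 100
≈ 17.86%

17.86%


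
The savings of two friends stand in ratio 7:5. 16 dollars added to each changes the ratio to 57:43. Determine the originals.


Let A = 7k, B = 5k.
(7k + 16) / (5k + 16) = 57/43
Cross-multiply: 43(7k + 16) = 57(5k + 16)
301k + 688 = 285k + 912
301k - 285k = 912 - 688
16k = 224
k = 224/16 = 14
A = 7×14 = 98, B = 5×14 = 70
= A = 98, B = 70

A = 98, B = 70


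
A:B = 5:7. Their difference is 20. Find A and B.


Let A = 5k, B = 7k.
7k - 5k = 20
2k = 20 → k = 20/2 = 10
A = 5×10 = 50, B = 7×10 = 70
= A = 50, B = 70

A = 50, B = 70


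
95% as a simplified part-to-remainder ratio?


95% means 95 parts out of 100; remainder = 5
Part : remainder = 95:5
GCD = 5
= 19:1

19:1


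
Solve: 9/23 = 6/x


Cross multiply: 9 × x = 23 × 6
9x = 138
x = 138 / 9
= 15.33

15.33


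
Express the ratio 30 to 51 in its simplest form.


GCD(30, 51) = 3
30/3 : 51/3
= 10:17

10:17


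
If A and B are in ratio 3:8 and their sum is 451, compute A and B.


Let A = 3k, B = 8k.
3k + 8k = 451
11k = 451 → k = 451/11 = 41
A = 3×41 = 123, B = 8×41 = 328
= A = 123, B = 328

A = 123, B = 328


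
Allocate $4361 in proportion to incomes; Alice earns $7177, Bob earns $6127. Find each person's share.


Total income = 7177 + 6127 = $13304
Alice: $4361 × 7177/13304 = $2352.59
Bob: $4361 × 6127/13304 = $2008.41
= Alice: $2352.59, Bob: $2008.41

Alice: $2352.59, Bob: $2008.41


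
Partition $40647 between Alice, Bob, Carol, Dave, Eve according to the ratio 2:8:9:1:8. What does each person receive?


Total parts = 2 + 8 + 9 + 1 + 8 = 28
Alice: 40647 × 2/28 = 2903.36
Bob: 40647 × 8/28 = 11613.43
Carol: 40647 × 9/28 = 13065.11
Dave: 40647 × 1/28 = 1451.68
Eve: 40647 × 8/28 = 11613.43
= Alice: $2903.36, Bob: $11613.43, Carol: $13065.11, Dave: $1451.68, Eve: $11613.43

Alice: $2903.36, Bob: $11613.43, Carol: $13065.11, Dave: $1451.68, Eve: $11613.43


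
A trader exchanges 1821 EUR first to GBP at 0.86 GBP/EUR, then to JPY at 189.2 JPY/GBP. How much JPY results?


Step 1: 1821 EUR × 0.86 = 1566.06 GBP
Step 2: 1566.06 GBP × 189.2 = 296298.55 JPY
Implied rate EUR→JPY = 0.86 × 189.2 = 162.7120
= 296298.55 JPY

296298.55 JPY


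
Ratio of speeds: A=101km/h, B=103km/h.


Ratio = 101:103
GCD = 1
Simplified = 101:103
Time ratio (same distance) = 103:101
Speed ratio = 101:103

101:103


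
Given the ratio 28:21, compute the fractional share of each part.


Total parts = 28 + 21 = 49
First part: 28/49 = 4/7
Second part: 21/49 = 3/7
= 4/7 and 3/7

4/7 and 3/7


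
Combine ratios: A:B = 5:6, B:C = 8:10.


Match B: multiply A:B by 8 → 40:48
Multiply B:C by 6 → 48:60
Combined: 40:48:60
GCD = 4
= 10:12:15

10:12:15


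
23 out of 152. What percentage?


Percentage = (part / whole) × 100
= (23 / 152) × 100
≈ 15.13%

15.13%


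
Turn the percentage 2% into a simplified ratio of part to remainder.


2% means 2 parts out of 100; remainder = 98
Part : remainder = 2:98
GCD = 2
= 1:49

1:49


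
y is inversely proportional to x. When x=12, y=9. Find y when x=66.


Inverse proportion: x × y = constant
k = 12 × 9 = 108
y₂ = k / 66 = 108 / 66
= 1.64

1.64


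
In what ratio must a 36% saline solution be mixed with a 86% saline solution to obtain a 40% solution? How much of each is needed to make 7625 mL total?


Let x parts of 36% mix with y parts of 86%.
36x + 86y = 40(x + y)
36x + 86y = 40x + 40y
x(36 - 40) = y(40 - 86)
x/y = (86 - 40)/(40 - 36) = 46/4
Simplify: 23:2
Total parts = 25; one part = 7625/25 = 305.00 mL
36% solution: 23×305.00 = 7015.00 mL
86% solution: 2×305.00 = 610.00 mL
= ratio 23:2; 7015.00 mL and 610.00 mL

ratio 23:2; 7015.00 mL and 610.00 mL


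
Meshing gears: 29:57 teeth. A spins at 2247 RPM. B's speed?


Gear ratio = 29:57 = 29:57
RPM_B = RPM_A × (teeth_A / teeth_B)
= 2247 × (29/57)
= 1143.2 RPM

1143.2 RPM


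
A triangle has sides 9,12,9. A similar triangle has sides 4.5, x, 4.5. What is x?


Scale factor = 4.5/9 = 0.5
Missing side = 12 × 0.5
= 6.0

6.0


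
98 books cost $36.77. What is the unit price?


Unit rate = total / quantity
= 36.77 / 98
= $0.38 per unit

$0.38 per unit


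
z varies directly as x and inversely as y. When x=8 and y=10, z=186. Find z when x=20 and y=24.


z = k·x/y
Solve for k using the known point: k = z·y/x = 186×10/8 = 1860/8 = 232.5000
Now evaluate at x=20, y=24:
z = k × 20 / 24 = (1860 × 20) / (8 × 24) = 37200/192
= 193.7500

193.7500


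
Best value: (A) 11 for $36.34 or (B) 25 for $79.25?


Deal A: $36.34/11 = $3.3036/unit
Deal B: $79.25/25 = $3.1700/unit
B is cheaper per unit
= Deal B

Deal B


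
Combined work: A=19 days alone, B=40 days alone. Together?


Rate of A = 1/19 per day
Rate of B = 1/40 per day
Combined rate = 1/19 + 1/40 = 59/760 ≈ 0.0776 per day
Days = 1 / combined rate = 760/59
≈ 12.88 days

12.88 days


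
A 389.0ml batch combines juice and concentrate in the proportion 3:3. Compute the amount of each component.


Total parts = 3 + 3 = 6
juice: 389.0 × 3/6 = 194.5ml
concentrate: 389.0 × 3/6 = 194.5ml
= 194.5ml and 194.5ml

194.5ml and 194.5ml


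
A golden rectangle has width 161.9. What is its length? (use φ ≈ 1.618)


φ = (1 + √5) / 2 ≈ 1.618
Length = width × φ = 161.9 × 1.618 = 261.9542
≈ 261.95

261.95


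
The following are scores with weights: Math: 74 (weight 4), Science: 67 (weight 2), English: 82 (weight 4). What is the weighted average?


Numerator = 74×4 + 67×2 + 82×4
= 296 + 134 + 328
= 758
Total weight = 10
Weighted avg = 758/10
= 75.80

75.80


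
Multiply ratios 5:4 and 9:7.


Compound ratio = (5×9) : (4×7)
= 45:28
GCD = 1
= 45:28

45:28


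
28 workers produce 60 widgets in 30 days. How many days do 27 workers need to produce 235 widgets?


Days ∝ work / workers, so d₂ = d₁ × (m₁/m₂) × (w₂/w₁)
Workers factor (inverse): 28/27 ≈ 1.0370
Work factor (direct): 235/60 ≈ 3.9167
d₂ = 30 × 28/27 × 235/60 = (30 × 28 × 235) / (27 × 60) = 197400/1620
≈ 121.85 days

121.85 days


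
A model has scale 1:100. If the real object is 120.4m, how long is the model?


Model size = real / scale
= 120.4 / 100
= 1.2040 m

1.2040 m


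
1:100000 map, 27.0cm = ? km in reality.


Real distance = map distance × scale
= 27.0cm × 100000
= 2700000 cm = 27000.0 m
= 27.000 km

27.000 km


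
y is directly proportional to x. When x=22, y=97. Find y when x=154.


Direct proportion: y/x = constant
k = 97/22 ≈ 4.4091
y₂ = k × 154 = 97 × 154 / 22 = 14938/22
= 679.00

679.00


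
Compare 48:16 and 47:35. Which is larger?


48/16 = 3.0000
47/35 = 1.3429
3.0000 > 1.3429, so 48:16 is greater
= 48:16

48:16


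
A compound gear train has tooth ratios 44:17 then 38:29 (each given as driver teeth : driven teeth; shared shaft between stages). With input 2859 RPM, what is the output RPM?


Stage 1: RPM_B = RPM_A × t_A/t_B = 2859 × 44/17 = 125796/17 ≈ 7399.76
B and C share a shaft → RPM_C = RPM_B
Stage 2: RPM_D = RPM_C × t_C/t_D = RPM_A × (t_A×t_C)/(t_B×t_D)
Overall ratio = (44×38)/(17×29) = 1672/493
RPM_D = 2859 × 1672/493 = 4780248/493
≈ 9696.24 RPM

9696.24 RPM


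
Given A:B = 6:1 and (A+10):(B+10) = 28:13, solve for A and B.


Let A = 6k, B = 1k.
(6k + 10) / (1k + 10) = 28/13
Cross-multiply: 13(6k + 10) = 28(1k + 10)
78k + 130 = 28k + 280
78k - 28k = 280 - 130
50k = 150
k = 150/50 = 3
A = 6×3 = 18, B = 1×3 = 3
= A = 18, B = 3

A = 18, B = 3


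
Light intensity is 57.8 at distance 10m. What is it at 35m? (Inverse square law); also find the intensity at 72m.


I₁d₁² = I₂d₂²
I at 35m = 57.8 × (10/35)² = 57.8 × 100/1225 = 5780/1225 ≈ 4.7184
I at 72m = 57.8 × (10/72)² = 57.8 × 100/5184 = 5780/5184 ≈ 1.1150
= 4.7184 and 1.1150

4.7184 and 1.1150


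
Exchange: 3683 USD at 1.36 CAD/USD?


Amount × rate = 3683 × 1.36
= 5008.88 CAD

5008.88 CAD


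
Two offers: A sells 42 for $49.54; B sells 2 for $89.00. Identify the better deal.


Deal A: $49.54/42 = $1.1795/unit
Deal B: $89.00/2 = $44.5000/unit
A is cheaper per unit
= Deal A

Deal A


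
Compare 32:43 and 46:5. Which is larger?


32/43 = 0.7442
46/5 = 9.2000
0.7442 < 9.2000, so 32:43 is less
= 46:5

46:5


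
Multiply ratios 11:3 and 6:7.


Compound ratio = (11×6) : (3×7)
= 66:21
GCD = 3
= 22:7

22:7


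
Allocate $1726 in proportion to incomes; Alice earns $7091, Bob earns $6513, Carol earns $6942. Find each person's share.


Total income = 7091 + 6513 + 6942 = $20546
Alice: $1726 × 7091/20546 = $595.69
Bob: $1726 × 6513/20546 = $547.14
Carol: $1726 × 6942/20546 = $583.17
= Alice: $595.69, Bob: $547.14, Carol: $583.17

Alice: $595.69, Bob: $547.14, Carol: $583.17


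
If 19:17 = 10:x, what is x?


Cross multiply: 19 × x = 17 × 10
19x = 170
x = 170 / 19
= 8.95

8.95


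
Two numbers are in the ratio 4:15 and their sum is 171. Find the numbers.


Let A = 4k, B = 15k.
4k + 15k = 171
19k = 171 → k = 171/19 = 9
A = 4×9 = 36, B = 15×9 = 135
= A = 36, B = 135

A = 36, B = 135


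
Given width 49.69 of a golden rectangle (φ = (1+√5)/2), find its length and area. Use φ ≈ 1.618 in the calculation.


φ = (1 + √5) / 2 ≈ 1.618
Length = width × φ = 49.69 × 1.618 = 80.39842
≈ 80.40
Area = width × length = 49.69 × 80.39842 = 3994.9974898 ≈ 3995.00
= Length: 80.40, Area: 3995.00

Length: 80.40, Area: 3995.00


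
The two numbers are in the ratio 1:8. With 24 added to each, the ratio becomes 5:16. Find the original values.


Let A = 1k, B = 8k.
(1k + 24) / (8k + 24) = 5/16
Cross-multiply: 16(1k + 24) = 5(8k + 24)
16k + 384 = 40k + 120
16k - 40k = 120 - 384
-24k = -264
k = -264/-24 = 11
A = 1×11 = 11, B = 8×11 = 88
= A = 11, B = 88

A = 11, B = 88


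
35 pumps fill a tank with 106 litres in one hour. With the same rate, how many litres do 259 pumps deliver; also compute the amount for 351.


Direct proportion: y/x = constant
k = 106/35 ≈ 3.0286
y at x=259: k × 259 = 106 × 259 / 35 = 27454/35 = 784.40
y at x=351: k × 351 = 106 × 351 / 35 = 37206/35 ≈ 1063.03
= 784.40 and 1063.03

784.40 and 1063.03


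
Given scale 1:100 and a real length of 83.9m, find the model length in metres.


Model size = real / scale
= 83.9 / 100
= 0.8390 m

0.8390 m


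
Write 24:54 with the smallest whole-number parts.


GCD(24, 54) = 6
24/6 : 54/6
= 4:9

4:9


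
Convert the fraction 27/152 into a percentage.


Percentage = (part / whole) × 100
= (27 / 152) × 100
≈ 17.76%

17.76%


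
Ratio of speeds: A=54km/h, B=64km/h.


Ratio = 54:64
GCD = 2
Simplified = 27:32
Time ratio (same distance) = 32:27
Speed ratio = 27:32

27:32


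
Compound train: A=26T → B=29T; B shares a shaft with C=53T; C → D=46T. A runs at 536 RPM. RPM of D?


Stage 1: RPM_B = RPM_A × t_A/t_B = 536 × 26/29 = 13936/29 ≈ 480.55
B and C share a shaft → RPM_C = RPM_B
Stage 2: RPM_D = RPM_C × t_C/t_D = RPM_A × (t_A×t_C)/(t_B×t_D)
Overall ratio = (26×53)/(29×46) = 1378/1334
RPM_D = 536 × 1378/1334 = 738608/1334
≈ 553.68 RPM

553.68 RPM


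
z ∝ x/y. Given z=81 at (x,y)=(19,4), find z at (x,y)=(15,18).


z = k·x/y
Solve for k using the known point: k = z·y/x = 81×4/19 = 324/19 ≈ 17.0526
Now evaluate at x=15, y=18:
z = k × 15 / 18 = (324 × 15) / (19 × 18) = 4860/342
≈ 14.2105

14.2105


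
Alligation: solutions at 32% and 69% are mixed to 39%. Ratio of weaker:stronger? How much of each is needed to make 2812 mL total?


Let x parts of 32% mix with y parts of 69%.
32x + 69y = 39(x + y)
32x + 69y = 39x + 39y
x(32 - 39) = y(39 - 69)
x/y = (69 - 39)/(39 - 32) = 30/7
Simplify: 30:7
Total parts = 37; one part = 2812/37 = 76.00 mL
32% solution: 30×76.00 = 2280.00 mL
69% solution: 7×76.00 = 532.00 mL
= ratio 30:7; 2280.00 mL and 532.00 mL

ratio 30:7; 2280.00 mL and 532.00 mL


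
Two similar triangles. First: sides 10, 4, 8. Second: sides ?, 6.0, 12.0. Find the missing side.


Scale factor = 6.0/4 = 1.5
Missing side = 10 × 1.5
= 15.0

15.0


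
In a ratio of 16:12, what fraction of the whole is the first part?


Total parts = 16 + 12 = 28
First part: 16/28 = 4/7
= 4/7

4/7


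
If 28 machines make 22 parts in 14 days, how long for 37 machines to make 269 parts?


Days ∝ work / workers, so d₂ = d₁ × (m₁/m₂) × (w₂/w₁)
Workers factor (inverse): 28/37 ≈ 0.7568
Work factor (direct): 269/22 ≈ 12.2273
d₂ = 14 × 28/37 × 269/22 = (14 × 28 × 269) / (37 × 22) = 105448/814
≈ 129.54 days

129.54 days


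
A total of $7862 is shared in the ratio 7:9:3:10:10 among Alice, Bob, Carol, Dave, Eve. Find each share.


Total parts = 7 + 9 + 3 + 10 + 10 = 39
Alice: 7862 × 7/39 = 1411.13
Bob: 7862 × 9/39 = 1814.31
Carol: 7862 × 3/39 = 604.77
Dave: 7862 × 10/39 = 2015.90
Eve: 7862 × 10/39 = 2015.90
= Alice: $1411.13, Bob: $1814.31, Carol: $604.77, Dave: $2015.90, Eve: $2015.90

Alice: $1411.13, Bob: $1814.31, Carol: $604.77, Dave: $2015.90, Eve: $2015.90


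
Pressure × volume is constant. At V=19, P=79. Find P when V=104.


Inverse proportion: x × y = constant
k = 19 × 79 = 1501
y₂ = k / 104 = 1501 / 104
= 14.43

14.43


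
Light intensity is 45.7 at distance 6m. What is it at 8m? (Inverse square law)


I₁d₁² = I₂d₂²
I₂ = I₁ × (d₁/d₂)²
= 45.7 × (6/8)²
= 45.7 × 36/64
= 1645.2/64
≈ 25.7063

25.7063


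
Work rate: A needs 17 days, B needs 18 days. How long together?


Rate of A = 1/17 per day
Rate of B = 1/18 per day
Combined rate = 1/17 + 1/18 = 35/306 ≈ 0.1144 per day
Days = 1 / combined rate = 306/35
≈ 8.74 days

8.74 days


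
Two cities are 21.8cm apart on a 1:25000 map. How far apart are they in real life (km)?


Real distance = map distance × scale
= 21.8cm × 25000
= 545000 cm = 5450.0 m
= 5.450 km

5.450 km


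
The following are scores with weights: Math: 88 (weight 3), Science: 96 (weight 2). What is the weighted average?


Numerator = 88×3 + 96×2
= 264 + 192
= 456
Total weight = 5
Weighted avg = 456/5
= 91.20

91.20


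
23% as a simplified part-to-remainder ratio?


23% means 23 parts out of 100; remainder = 77
Part : remainder = 23:77
GCD = 1
= 23:77

23:77


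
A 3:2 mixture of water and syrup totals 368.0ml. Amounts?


Total parts = 3 + 2 = 5
water: 368.0 × 3/5 = 220.8ml
syrup: 368.0 × 2/5 = 147.2ml
= 220.8ml and 147.2ml

220.8ml and 147.2ml


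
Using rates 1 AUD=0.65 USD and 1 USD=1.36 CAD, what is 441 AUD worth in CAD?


Step 1: 441 AUD × 0.65 = 286.65 USD
Step 2: 286.65 USD × 1.36 = 389.84 CAD
Implied rate AUD→CAD = 0.65 × 1.36 = 0.8840
= 389.84 CAD

389.84 CAD


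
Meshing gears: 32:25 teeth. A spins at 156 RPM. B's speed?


Gear ratio = 32:25 = 32:25
RPM_B = RPM_A × (teeth_A / teeth_B)
= 156 × (32/25)
= 199.7 RPM

199.7 RPM


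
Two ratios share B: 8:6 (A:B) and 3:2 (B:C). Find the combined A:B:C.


Match B: multiply A:B by 3 → 24:18
Multiply B:C by 6 → 18:12
Combined: 24:18:12
GCD = 6
= 4:3:2

4:3:2


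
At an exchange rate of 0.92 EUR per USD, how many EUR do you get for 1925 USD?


Amount × rate = 1925 × 0.92
= 1771.00 EUR

1771.00 EUR


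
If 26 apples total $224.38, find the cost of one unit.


Unit rate = total / quantity
= 224.38 / 26
= $8.63 per unit

$8.63 per unit


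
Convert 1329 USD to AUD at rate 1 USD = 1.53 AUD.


Amount × rate = 1329 × 1.53
= 2033.37 AUD

2033.37 AUD


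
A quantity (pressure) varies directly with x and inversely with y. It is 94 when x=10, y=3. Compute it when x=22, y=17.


z = k·x/y
Solve for k using the known point: k = z·y/x = 94×3/10 = 282/10 = 28.2000
Now evaluate at x=22, y=17:
z = k × 22 / 17 = (282 × 22) / (10 × 17) = 6204/170
≈ 36.4941

36.4941


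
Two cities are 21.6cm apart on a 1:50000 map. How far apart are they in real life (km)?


Real distance = map distance × scale
= 21.6cm × 50000
= 1080000 cm = 10800.0 m
= 10.800 km

10.800 km


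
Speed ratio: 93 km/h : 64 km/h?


Ratio = 93:64
GCD = 1
Simplified = 93:64
Time ratio (same distance) = 64:93
Speed ratio = 93:64

93:64


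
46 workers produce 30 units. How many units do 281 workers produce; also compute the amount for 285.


Direct proportion: y/x = constant
k = 30/46 ≈ 0.6522
y at x=281: k × 281 = 30 × 281 / 46 = 8430/46 ≈ 183.26
y at x=285: k × 285 = 30 × 285 / 46 = 8550/46 ≈ 185.87
= 183.26 and 185.87

183.26 and 185.87


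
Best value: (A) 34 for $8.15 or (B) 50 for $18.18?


Deal A: $8.15/34 = $0.2397/unit
Deal B: $18.18/50 = $0.3636/unit
A is cheaper per unit
= Deal A

Deal A


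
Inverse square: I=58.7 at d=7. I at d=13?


I₁d₁² = I₂d₂²
I₂ = I₁ × (d₁/d₂)²
= 58.7 × (7/13)²
= 58.7 × 49/169
= 2876.3/169
≈ 17.0195

17.0195


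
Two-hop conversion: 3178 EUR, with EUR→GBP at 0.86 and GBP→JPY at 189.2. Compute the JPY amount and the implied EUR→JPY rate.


Step 1: 3178 EUR × 0.86 = 2733.08 GBP
Step 2: 2733.08 GBP × 189.2 = 517098.74 JPY
Implied rate EUR→JPY = 0.86 × 189.2 = 162.7120
= 517098.74 JPY; implied rate 162.7120 JPY/EUR

517098.74 JPY; implied rate 162.7120 JPY/EUR


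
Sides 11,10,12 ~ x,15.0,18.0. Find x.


Scale factor = 15.0/10 = 1.5
Missing side = 11 × 1.5
= 16.5

16.5


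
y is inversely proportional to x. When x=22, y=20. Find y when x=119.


Inverse proportion: x × y = constant
k = 22 × 20 = 440
y₂ = k / 119 = 440 / 119
= 3.70

3.70


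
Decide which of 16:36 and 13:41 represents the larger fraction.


16/36 = 0.4444
13/41 = 0.3171
0.4444 > 0.3171, so 16:36 is greater
= 16:36

16:36


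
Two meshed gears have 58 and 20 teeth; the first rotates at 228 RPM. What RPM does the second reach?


Gear ratio = 58:20 = 29:10
RPM_B = RPM_A × (teeth_A / teeth_B)
= 228 × (58/20)
= 661.2 RPM

661.2 RPM


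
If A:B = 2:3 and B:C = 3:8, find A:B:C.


Match B: multiply A:B by 3 → 6:9
Multiply B:C by 3 → 9:24
Combined: 6:9:24
GCD = 3
= 2:3:8

2:3:8


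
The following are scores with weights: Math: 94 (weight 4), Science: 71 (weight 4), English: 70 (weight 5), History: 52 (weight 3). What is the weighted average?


Numerator = 94×4 + 71×4 + 70×5 + 52×3
= 376 + 284 + 350 + 156
= 1166
Total weight = 16
Weighted avg = 1166/16
= 72.88

72.88


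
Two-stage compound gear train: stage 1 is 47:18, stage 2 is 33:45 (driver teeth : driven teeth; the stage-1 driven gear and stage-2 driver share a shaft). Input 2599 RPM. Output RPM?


Stage 1: RPM_B = RPM_A × t_A/t_B = 2599 × 47/18 = 122153/18 ≈ 6786.28
B and C share a shaft → RPM_C = RPM_B
Stage 2: RPM_D = RPM_C × t_C/t_D = RPM_A × (t_A×t_C)/(t_B×t_D)
Overall ratio = (47×33)/(18×45) = 1551/810
RPM_D = 2599 × 1551/810 = 4031049/810
≈ 4976.60 RPM

4976.60 RPM


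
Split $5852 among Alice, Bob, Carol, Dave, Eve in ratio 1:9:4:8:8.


Total parts = 1 + 9 + 4 + 8 + 8 = 30
Alice: 5852 × 1/30 = 195.07
Bob: 5852 × 9/30 = 1755.60
Carol: 5852 × 4/30 = 780.27
Dave: 5852 × 8/30 = 1560.53
Eve: 5852 × 8/30 = 1560.53
= Alice: $195.07, Bob: $1755.60, Carol: $780.27, Dave: $1560.53, Eve: $1560.53

Alice: $195.07, Bob: $1755.60, Carol: $780.27, Dave: $1560.53, Eve: $1560.53


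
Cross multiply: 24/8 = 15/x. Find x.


Cross multiply: 24 × x = 8 × 15
24x = 120
x = 120 / 24
= 5.00

5.00


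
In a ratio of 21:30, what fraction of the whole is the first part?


Total parts = 21 + 30 = 51
First part: 21/51 = 7/17
= 7/17

7/17


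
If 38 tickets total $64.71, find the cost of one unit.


Unit rate = total / quantity
= 64.71 / 38
= $1.70 per unit

$1.70 per unit


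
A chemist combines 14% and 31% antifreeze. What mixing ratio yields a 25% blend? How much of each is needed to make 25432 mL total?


Let x parts of 14% mix with y parts of 31%.
14x + 31y = 25(x + y)
14x + 31y = 25x + 25y
x(14 - 25) = y(25 - 31)
x/y = (31 - 25)/(25 - 14) = 6/11
Simplify: 6:11
Total parts = 17; one part = 25432/17 = 1496.00 mL
14% solution: 6×1496.00 = 8976.00 mL
31% solution: 11×1496.00 = 16456.00 mL
= ratio 6:11; 8976.00 mL and 16456.00 mL

ratio 6:11; 8976.00 mL and 16456.00 mL


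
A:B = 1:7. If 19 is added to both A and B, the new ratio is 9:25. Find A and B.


Let A = 1k, B = 7k.
(1k + 19) / (7k + 19) = 9/25
Cross-multiply: 25(1k + 19) = 9(7k + 19)
25k + 475 = 63k + 171
25k - 63k = 171 - 475
-38k = -304
k = -304/-38 = 8
A = 1×8 = 8, B = 7×8 = 56
= A = 8, B = 56

A = 8, B = 56


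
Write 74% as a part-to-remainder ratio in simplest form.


74% means 74 parts out of 100; remainder = 26
Part : remainder = 74:26
GCD = 2
= 37:13

37:13


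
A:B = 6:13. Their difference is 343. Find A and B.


Let A = 6k, B = 13k.
13k - 6k = 343
7k = 343 → k = 343/7 = 49
A = 6×49 = 294, B = 13×49 = 637
= A = 294, B = 637

A = 294, B = 637


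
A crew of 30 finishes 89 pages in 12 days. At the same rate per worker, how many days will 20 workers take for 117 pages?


Days ∝ work / workers, so d₂ = d₁ × (m₁/m₂) × (w₂/w₁)
Workers factor (inverse): 30/20 = 1.5000
Work factor (direct): 117/89 ≈ 1.3146
d₂ = 12 × 30/20 × 117/89 = (12 × 30 × 117) / (20 × 89) = 42120/1780
≈ 23.66 days

23.66 days


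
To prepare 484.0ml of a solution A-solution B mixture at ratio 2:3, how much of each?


Total parts = 2 + 3 = 5
solution A: 484.0 × 2/5 = 193.6ml
solution B: 484.0 × 3/5 = 290.4ml
= 193.6ml and 290.4ml

193.6ml and 290.4ml


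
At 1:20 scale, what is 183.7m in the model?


Model size = real / scale
= 183.7 / 20
= 9.1850 m

9.1850 m


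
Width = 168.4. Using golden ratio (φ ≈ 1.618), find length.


φ = (1 + √5) / 2 ≈ 1.618
Length = width × φ = 168.4 × 1.618 = 272.4712
≈ 272.47

272.47


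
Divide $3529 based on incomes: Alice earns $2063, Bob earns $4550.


Total income = 2063 + 4550 = $6613
Alice: $3529 × 2063/6613 = $1100.91
Bob: $3529 × 4550/6613 = $2428.09
= Alice: $1100.91, Bob: $2428.09

Alice: $1100.91, Bob: $2428.09


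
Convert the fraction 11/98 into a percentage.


Percentage = (part / whole) × 100
= (11 / 98) × 100
≈ 11.22%

11.22%


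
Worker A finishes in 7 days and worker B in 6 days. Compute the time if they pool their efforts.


Rate of A = 1/7 per day
Rate of B = 1/6 per day
Combined rate = 1/7 + 1/6 = 13/42 ≈ 0.3095 per day
Days = 1 / combined rate = 42/13
≈ 3.23 days

3.23 days


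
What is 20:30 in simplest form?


GCD(20, 30) = 10
20/10 : 30/10
= 2:3

2:3


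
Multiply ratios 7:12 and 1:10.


Compound ratio = (7×1) : (12×10)
= 7:120
GCD = 1
= 7:120

7:120


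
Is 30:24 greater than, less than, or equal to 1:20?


30/24 = 1.2500
1/20 = 0.0500
1.2500 > 0.0500, so 30:24 is greater
= greater than

greater than


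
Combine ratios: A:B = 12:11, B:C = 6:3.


Match B: multiply A:B by 6 → 72:66
Multiply B:C by 11 → 66:33
Combined: 72:66:33
GCD = 3
= 24:22:11

24:22:11


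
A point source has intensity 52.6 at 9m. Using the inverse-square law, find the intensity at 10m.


I₁d₁² = I₂d₂²
I₂ = I₁ × (d₁/d₂)²
= 52.6 × (9/10)²
= 52.6 × 81/100
= 4260.6/100
= 42.6060

42.6060


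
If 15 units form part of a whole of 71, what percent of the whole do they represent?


Percentage = (part / whole) × 100
= (15 / 71) × 100
≈ 21.13%

21.13%


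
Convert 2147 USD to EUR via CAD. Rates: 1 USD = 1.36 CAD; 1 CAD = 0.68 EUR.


Step 1: 2147 USD × 1.36 = 2919.92 CAD
Step 2: 2919.92 CAD × 0.68 = 1985.55 EUR
Implied rate USD→EUR = 1.36 × 0.68 = 0.9248
= 1985.55 EUR

1985.55 EUR


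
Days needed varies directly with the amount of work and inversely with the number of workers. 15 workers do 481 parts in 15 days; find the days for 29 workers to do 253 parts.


Days ∝ work / workers, so d₂ = d₁ × (m₁/m₂) × (w₂/w₁)
Workers factor (inverse): 15/29 ≈ 0.5172
Work factor (direct): 253/481 ≈ 0.5260
d₂ = 15 × 15/29 × 253/481 = (15 × 15 × 253) / (29 × 481) = 56925/13949
≈ 4.08 days

4.08 days


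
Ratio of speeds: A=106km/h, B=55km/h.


Ratio = 106:55
GCD = 1
Simplified = 106:55
Time ratio (same distance) = 55:106
Speed ratio = 106:55

106:55


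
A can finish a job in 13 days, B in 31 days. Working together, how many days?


Rate of A = 1/13 per day
Rate of B = 1/31 per day
Combined rate = 1/13 + 1/31 = 44/403 ≈ 0.1092 per day
Days = 1 / combined rate = 403/44
≈ 9.16 days

9.16 days


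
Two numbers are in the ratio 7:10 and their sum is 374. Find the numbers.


Let A = 7k, B = 10k.
7k + 10k = 374
17k = 374 → k = 374/17 = 22
A = 7×22 = 154, B = 10×22 = 220
= A = 154, B = 220

A = 154, B = 220


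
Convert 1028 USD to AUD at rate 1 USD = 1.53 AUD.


Amount × rate = 1028 × 1.53
= 1572.84 AUD

1572.84 AUD


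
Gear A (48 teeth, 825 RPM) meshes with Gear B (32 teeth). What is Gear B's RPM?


Gear ratio = 48:32 = 3:2
RPM_B = RPM_A × (teeth_A / teeth_B)
= 825 × (48/32)
= 1237.5 RPM

1237.5 RPM


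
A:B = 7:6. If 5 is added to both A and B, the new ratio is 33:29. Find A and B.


Let A = 7k, B = 6k.
(7k + 5) / (6k + 5) = 33/29
Cross-multiply: 29(7k + 5) = 33(6k + 5)
203k + 145 = 198k + 165
203k - 198k = 165 - 145
5k = 20
k = 20/5 = 4
A = 7×4 = 28, B = 6×4 = 24
= A = 28, B = 24

A = 28, B = 24


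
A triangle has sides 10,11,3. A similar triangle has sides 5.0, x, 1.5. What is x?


Scale factor = 5.0/10 = 0.5
Missing side = 11 × 0.5
= 5.5

5.5


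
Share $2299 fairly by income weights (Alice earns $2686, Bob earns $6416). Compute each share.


Total income = 2686 + 6416 = $9102
Alice: $2299 × 2686/9102 = $678.43
Bob: $2299 × 6416/9102 = $1620.57
= Alice: $678.43, Bob: $1620.57

Alice: $678.43, Bob: $1620.57


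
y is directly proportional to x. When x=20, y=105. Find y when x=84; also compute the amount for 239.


Direct proportion: y/x = constant
k = 105/20 = 5.2500
y at x=84: k × 84 = 105 × 84 / 20 = 8820/20 = 441.00
y at x=239: k × 239 = 105 × 239 / 20 = 25095/20 = 1254.75
= 441.00 and 1254.75

441.00 and 1254.75


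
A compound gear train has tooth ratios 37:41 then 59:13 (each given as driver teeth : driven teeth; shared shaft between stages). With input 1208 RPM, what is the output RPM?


Stage 1: RPM_B = RPM_A × t_A/t_B = 1208 × 37/41 = 44696/41 ≈ 1090.15
B and C share a shaft → RPM_C = RPM_B
Stage 2: RPM_D = RPM_C × t_C/t_D = RPM_A × (t_A×t_C)/(t_B×t_D)
Overall ratio = (37×59)/(41×13) = 2183/533
RPM_D = 1208 × 2183/533 = 2637064/533
≈ 4947.59 RPM

4947.59 RPM


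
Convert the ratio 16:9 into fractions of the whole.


Total parts = 16 + 9 = 25
First part: 16/25 = 16/25
Second part: 9/25 = 9/25
= 16/25 and 9/25

16/25 and 9/25


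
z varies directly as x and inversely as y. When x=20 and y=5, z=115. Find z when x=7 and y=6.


z = k·x/y
Solve for k using the known point: k = z·y/x = 115×5/20 = 575/20 = 28.7500
Now evaluate at x=7, y=6:
z = k × 7 / 6 = (575 × 7) / (20 × 6) = 4025/120
≈ 33.5417

33.5417


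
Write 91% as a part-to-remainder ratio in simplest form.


91% means 91 parts out of 100; remainder = 9
Part : remainder = 91:9
GCD = 1
= 91:9

91:9


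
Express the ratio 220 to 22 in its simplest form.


GCD(220, 22) = 22
220/22 : 22/22
= 10:1

10:1


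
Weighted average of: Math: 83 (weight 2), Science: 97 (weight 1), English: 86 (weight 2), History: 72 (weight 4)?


Numerator = 83×2 + 97×1 + 86×2 + 72×4
= 166 + 97 + 172 + 288
= 723
Total weight = 9
Weighted avg = 723/9
= 80.33

80.33


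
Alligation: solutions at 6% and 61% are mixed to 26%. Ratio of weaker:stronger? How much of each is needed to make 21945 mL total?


Let x parts of 6% mix with y parts of 61%.
6x + 61y = 26(x + y)
6x + 61y = 26x + 26y
x(6 - 26) = y(26 - 61)
x/y = (61 - 26)/(26 - 6) = 35/20
Simplify: 7:4
Total parts = 11; one part = 21945/11 = 1995.00 mL
6% solution: 7×1995.00 = 13965.00 mL
61% solution: 4×1995.00 = 7980.00 mL
= ratio 7:4; 13965.00 mL and 7980.00 mL

ratio 7:4; 13965.00 mL and 7980.00 mL


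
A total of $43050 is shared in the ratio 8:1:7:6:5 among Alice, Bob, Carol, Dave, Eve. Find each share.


Total parts = 8 + 1 + 7 + 6 + 5 = 27
Alice: 43050 × 8/27 = 12755.56
Bob: 43050 × 1/27 = 1594.44
Carol: 43050 × 7/27 = 11161.11
Dave: 43050 × 6/27 = 9566.67
Eve: 43050 × 5/27 = 7972.22
= Alice: $12755.56, Bob: $1594.44, Carol: $11161.11, Dave: $9566.67, Eve: $7972.22

Alice: $12755.56, Bob: $1594.44, Carol: $11161.11, Dave: $9566.67, Eve: $7972.22


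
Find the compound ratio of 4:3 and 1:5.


Compound ratio = (4×1) : (3×5)
= 4:15
GCD = 1
= 4:15

4:15


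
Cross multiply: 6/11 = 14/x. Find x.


Cross multiply: 6 × x = 11 × 14
6x = 154
x = 154 / 6
= 25.67

25.67


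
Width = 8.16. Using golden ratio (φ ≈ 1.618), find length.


φ = (1 + √5) / 2 ≈ 1.618
Length = width × φ = 8.16 × 1.618 = 13.20288
≈ 13.20

13.20


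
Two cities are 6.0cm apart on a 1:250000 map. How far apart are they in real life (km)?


Real distance = map distance × scale
= 6.0cm × 250000
= 1500000 cm = 15000.0 m
= 15.000 km

15.000 km


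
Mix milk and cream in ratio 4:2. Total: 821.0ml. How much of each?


Total parts = 4 + 2 = 6
milk: 821.0 × 4/6 = 547.3ml
cream: 821.0 × 2/6 = 273.7ml
= 547.3ml and 273.7ml

547.3ml and 273.7ml


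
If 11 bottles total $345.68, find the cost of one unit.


Unit rate = total / quantity
= 345.68 / 11
= $31.43 per unit

$31.43 per unit


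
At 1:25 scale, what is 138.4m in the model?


Model size = real / scale
= 138.4 / 25
= 5.5360 m

5.5360 m


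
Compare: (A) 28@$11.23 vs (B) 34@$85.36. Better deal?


Deal A: $11.23/28 = $0.4011/unit
Deal B: $85.36/34 = $2.5106/unit
A is cheaper per unit
= Deal A

Deal A


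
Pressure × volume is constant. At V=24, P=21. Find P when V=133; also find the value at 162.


Inverse proportion: x × y = constant
k = 24 × 21 = 504
At x=133: k/133 = 3.79
At x=162: k/162 = 3.11
= 3.79 and 3.11

3.79 and 3.11


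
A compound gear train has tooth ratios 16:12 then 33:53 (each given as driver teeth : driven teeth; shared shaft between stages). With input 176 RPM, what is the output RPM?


Stage 1: RPM_B = RPM_A × t_A/t_B = 176 × 16/12 = 2816/12 ≈ 234.67
B and C share a shaft → RPM_C = RPM_B
Stage 2: RPM_D = RPM_C × t_C/t_D = RPM_A × (t_A×t_C)/(t_B×t_D)
Overall ratio = (16×33)/(12×53) = 528/636
RPM_D = 176 × 528/636 = 92928/636
≈ 146.11 RPM

146.11 RPM


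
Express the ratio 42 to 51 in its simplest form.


GCD(42, 51) = 3
42/3 : 51/3
= 14:17

14:17


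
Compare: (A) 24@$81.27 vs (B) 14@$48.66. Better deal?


Deal A: $81.27/24 = $3.3863/unit
Deal B: $48.66/14 = $3.4757/unit
A is cheaper per unit
= Deal A

Deal A


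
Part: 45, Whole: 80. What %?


Percentage = (part / whole) × 100
= (45 / 80) × 100
= 56.25%

56.25%
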